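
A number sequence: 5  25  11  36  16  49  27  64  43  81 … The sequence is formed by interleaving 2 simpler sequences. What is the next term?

70

Positions 1, 3, 5, … form one subsequence and positions 2, 4, 6, … form another.
Stream A: 5, 11, 16, 27, 43 — Fibonacci-style (each term is the sum of the two before it).
Stream B: 25, 36, 49, 64, 81 — perfect squares starting at 5².
Position 11 → stream A, term 6 = 70.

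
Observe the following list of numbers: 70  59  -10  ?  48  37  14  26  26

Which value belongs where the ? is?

2

Reading positions in blocks of 4 reveals the pattern AABB — 2 tracks woven together.
Subsequence A: 70, 59, 48, 37, 26 (arithmetic, step −11).
Subsequence B: -10, ?, 14, 26 (adding 12 each time).
Filling subsequence B at index 2 by its rule yields 2.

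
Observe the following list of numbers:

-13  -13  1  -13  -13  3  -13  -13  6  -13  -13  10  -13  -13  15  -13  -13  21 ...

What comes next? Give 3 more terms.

-13, -13, 28

Positions follow the repeating pattern AAB; grouping by letter gives 2 tracks.
Stream A is -13, -13, -13, -13, -13, -13, -13, -13, -13, -13, -13, -13, which is the constant sequence -13.
Stream B is 1, 3, 6, 10, 15, 21, which is the triangular numbers T_1, T_2, ….
Term 19 comes from stream A (its 13th entry): -13.
Term 20 comes from stream A (its 14th entry): -13.
The 21st slot belongs to stream B; its 7th term is 28.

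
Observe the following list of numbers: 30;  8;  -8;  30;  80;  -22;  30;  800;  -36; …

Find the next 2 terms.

30, 8000

Taking every 3rd term gives 3 separate tracks.
Track A = 30, 30, 30: always 30.
Track B = 8, 80, 800: geometric, ×10 each step.
Track C = -8, -22, -36: arithmetic with common difference −14.
Position 10 falls in track A as its term 4, giving 30.
The 11th slot belongs to track B; its 4th term is 8000.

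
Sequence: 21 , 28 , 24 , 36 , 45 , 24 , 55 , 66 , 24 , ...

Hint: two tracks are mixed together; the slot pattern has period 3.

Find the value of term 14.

The slot pattern repeats as AAB (period 3), so there are 2 interleaved tracks.
Track A: 21, 28, 36, 45, 55, 66. The triangular numbers T_6, T_7, ….
Track B: 24, 24, 24. Constant 24.
The 14th slot belongs to track A; its 10th term is 120.

120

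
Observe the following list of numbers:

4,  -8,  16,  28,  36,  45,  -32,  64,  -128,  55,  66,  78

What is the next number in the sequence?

Reading positions in blocks of 6 reveals the pattern AAABBB — 2 tracks woven together.
Track A: 4, -8, 16, -32, 64, -128 — multiplying by -2 each time.
Track B: 28, 36, 45, 55, 66, 78 — triangular numbers n(n+1)/2 for n = 7, 8, ….
Term 13 comes from track A (its 7th entry): 256.

256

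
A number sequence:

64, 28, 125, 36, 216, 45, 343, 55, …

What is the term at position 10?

Positions 1, 3, 5, … form one subsequence and positions 2, 4, 6, … form another.
Stream A: 64, 125, 216, 343. Perfect cubes starting at 4³.
Stream B: 28, 36, 45, 55. The triangular numbers T_7, T_8, ….
Position 10 → stream B, term 5 = 66.

66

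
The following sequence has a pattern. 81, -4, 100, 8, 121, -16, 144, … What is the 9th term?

Odd-indexed and even-indexed terms follow separate rules.
Track A: 81, 100, 121, 144 (perfect squares starting at 9²).
Track B: -4, 8, -16 (geometric with ratio -2).
The 9th slot belongs to track A; its 5th term is 169.

169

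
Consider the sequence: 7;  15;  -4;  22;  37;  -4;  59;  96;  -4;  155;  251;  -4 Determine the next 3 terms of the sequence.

406, 657, -4

Reading positions in blocks of 3 reveals the pattern AAB — 2 tracks woven together.
Stream A is 7, 15, 22, 37, 59, 96, 155, 251, which is Fibonacci-style (each term is the sum of the two before it).
Stream B is -4, -4, -4, -4, which is always -4.
Position 13 → stream A, term 9 = 406.
The 14th slot belongs to stream A; its 10th term is 657.
The 15th slot belongs to stream B; its 5th term is -4.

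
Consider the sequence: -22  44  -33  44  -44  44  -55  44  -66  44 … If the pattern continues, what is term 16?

44

Split by position mod 2 into 2 tracks.
Subsequence A = -22, -33, -44, -55, -66: subtracting 11 each time.
Subsequence B = 44, 44, 44, 44, 44: constant 44.
Position 16 falls in subsequence B as its term 8, giving 44.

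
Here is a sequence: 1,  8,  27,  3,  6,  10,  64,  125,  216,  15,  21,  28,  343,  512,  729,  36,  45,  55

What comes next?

1000

Reading positions in blocks of 6 reveals the pattern AAABBB — 2 tracks woven together.
Track A = 1, 8, 27, 64, 125, 216, 343, 512, 729: consecutive cubes n³ from n = 1.
Track B = 3, 6, 10, 15, 21, 28, 36, 45, 55: triangular numbers starting at T_2.
The 19th slot belongs to track A; its 10th term is 1000.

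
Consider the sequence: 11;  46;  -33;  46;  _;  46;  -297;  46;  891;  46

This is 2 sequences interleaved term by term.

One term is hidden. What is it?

99

Odd-indexed and even-indexed terms follow separate rules.
Track A: 11, -33, ?, -297, 891 (geometric, ×-3 each step).
Track B: 46, 46, 46, 46, 46 (the constant sequence 46).
The gap is track A's term 3; the rule gives 99.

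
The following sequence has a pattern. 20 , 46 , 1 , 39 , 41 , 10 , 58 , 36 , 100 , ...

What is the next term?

The terms cycle through 3 interleaved subsequences.
Track A: 20, 39, 58. Arithmetic with common difference +19.
Track B: 46, 41, 36. Arithmetic with common difference −5.
Track C: 1, 10, 100. Powers 10^0, 10^1, 10^2, ….
Position 10 → track A, term 4 = 77.

77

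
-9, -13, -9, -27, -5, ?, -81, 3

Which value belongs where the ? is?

The slot pattern repeats as ABB (period 3), so there are 2 interleaved tracks.
Stream A: -9, -27, -81. Multiplying by 3 each time.
Stream B: -13, -9, -5, ?, 3. Adding 4 each time.
Filling stream B at index 4 by its rule yields -1.

-1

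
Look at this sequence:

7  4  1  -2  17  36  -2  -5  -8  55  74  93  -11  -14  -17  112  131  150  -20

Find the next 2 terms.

Positions follow the repeating pattern AAABBB; grouping by letter gives 2 tracks.
Track A is 7, 4, 1, -2, -5, -8, -11, -14, -17, -20, which is arithmetic with common difference −3.
Track B is -2, 17, 36, 55, 74, 93, 112, 131, 150, which is adding 19 each time.
Position 20 → track A, term 11 = -23.
Term 21 comes from track A (its 12th entry): -26.

-23, -26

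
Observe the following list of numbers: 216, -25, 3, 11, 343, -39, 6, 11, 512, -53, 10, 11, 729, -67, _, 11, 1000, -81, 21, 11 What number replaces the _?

15

Split by position mod 4 into 4 tracks.
Track A is 216, 343, 512, 729, 1000, which is the cubes 6³, 7³, 8³, ….
Track B is -25, -39, -53, -67, -81, which is linear: a_n = -11 − 14·n.
Track C is 3, 6, 10, ?, 21, which is triangular numbers n(n+1)/2 for n = 2, 3, ….
Track D is 11, 11, 11, 11, 11, which is always 11.
So the missing entry in track C is 15.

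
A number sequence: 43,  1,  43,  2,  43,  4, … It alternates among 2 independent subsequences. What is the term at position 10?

16

Split by position mod 2 into 2 tracks.
Subsequence A is 43, 43, 43, which is the constant sequence 43.
Subsequence B is 1, 2, 4, which is powers 2^0, 2^1, 2^2, ….
Position 10 falls in subsequence B as its term 5, giving 16.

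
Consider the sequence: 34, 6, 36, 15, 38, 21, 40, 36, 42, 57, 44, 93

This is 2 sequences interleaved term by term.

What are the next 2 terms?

46, 150

Odd-indexed and even-indexed terms follow separate rules.
Track A: 34, 36, 38, 40, 42, 44. Linear: a_n = 32 + 2·n.
Track B: 6, 15, 21, 36, 57, 93. Each term equals the sum of the previous two.
Term 13 comes from track A (its 7th entry): 46.
The 14th slot belongs to track B; its 7th term is 150.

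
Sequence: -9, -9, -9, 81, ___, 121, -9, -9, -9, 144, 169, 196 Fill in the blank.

Reading positions in blocks of 6 reveals the pattern AAABBB — 2 tracks woven together.
Track A: -9, -9, -9, -9, -9, -9. Constant -9.
Track B: 81, ?, 121, 144, 169, 196. Consecutive squares n² from n = 9.
Track B's pattern makes the blank 100.

100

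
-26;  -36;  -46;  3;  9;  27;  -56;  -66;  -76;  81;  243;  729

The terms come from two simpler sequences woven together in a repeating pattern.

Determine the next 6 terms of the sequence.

Reading positions in blocks of 6 reveals the pattern AAABBB — 2 tracks woven together.
Track A: -26, -36, -46, -56, -66, -76 — arithmetic, step −10.
Track B: 3, 9, 27, 81, 243, 729 — powers of 3.
Position 13 → track A, term 7 = -86.
Position 14 → track A, term 8 = -96.
The 15th slot belongs to track A; its 9th term is -106.
The 16th slot belongs to track B; its 7th term is 2187.
The 17th slot belongs to track B; its 8th term is 6561.
Term 18 comes from track B (its 9th entry): 19683.

-86, -96, -106, 2187, 6561, 19683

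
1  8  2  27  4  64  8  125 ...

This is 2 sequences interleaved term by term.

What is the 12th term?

Taking every 2nd term gives 2 separate tracks.
Stream A is 1, 2, 4, 8, which is geometric, ×2 each step.
Stream B is 8, 27, 64, 125, which is the cubes 2³, 3³, 4³, ….
Term 12 comes from stream B (its 6th entry): 343.

343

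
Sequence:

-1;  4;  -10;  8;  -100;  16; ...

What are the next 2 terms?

Split by position mod 2 into 2 tracks.
Subsequence A = -1, -10, -100: geometric, ×10 each step.
Subsequence B = 4, 8, 16: successive powers of 2.
The 7th slot belongs to subsequence A; its 4th term is -1000.
Position 8 → subsequence B, term 4 = 32.

-1000, 32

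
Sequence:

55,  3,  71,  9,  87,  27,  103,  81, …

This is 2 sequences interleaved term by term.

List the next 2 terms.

119, 243

Taking every 2nd term gives 2 separate tracks.
Track A: 55, 71, 87, 103. Arithmetic, step +16.
Track B: 3, 9, 27, 81. Powers of 3.
Term 9 comes from track A (its 5th entry): 119.
Position 10 → track B, term 5 = 243.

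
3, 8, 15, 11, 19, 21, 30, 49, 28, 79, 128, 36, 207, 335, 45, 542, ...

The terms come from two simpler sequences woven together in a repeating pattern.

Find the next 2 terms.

877, 55

Reading positions in blocks of 3 reveals the pattern AAB — 2 tracks woven together.
Track A is 3, 8, 11, 19, 30, 49, 79, 128, 207, 335, 542, which is a Fibonacci-like recurrence a_n = a_{n-1} + a_{n-2}.
Track B is 15, 21, 28, 36, 45, which is the triangular numbers T_5, T_6, ….
Position 17 → track A, term 12 = 877.
Position 18 → track B, term 6 = 55.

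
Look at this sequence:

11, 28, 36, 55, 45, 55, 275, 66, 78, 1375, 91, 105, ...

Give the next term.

6875

Reading positions in blocks of 3 reveals the pattern ABB — 2 tracks woven together.
Track A: 11, 55, 275, 1375 (multiplying by 5 each time).
Track B: 28, 36, 45, 55, 66, 78, 91, 105 (triangular numbers starting at T_7).
Term 13 comes from track A (its 5th entry): 6875.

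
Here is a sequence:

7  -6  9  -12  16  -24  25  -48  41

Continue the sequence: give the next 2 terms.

The terms cycle through 2 interleaved subsequences.
Stream A: 7, 9, 16, 25, 41 — each term equals the sum of the previous two.
Stream B: -6, -12, -24, -48 — a geometric progression (common ratio 2).
The 10th slot belongs to stream B; its 5th term is -96.
Term 11 comes from stream A (its 6th entry): 66.

-96, 66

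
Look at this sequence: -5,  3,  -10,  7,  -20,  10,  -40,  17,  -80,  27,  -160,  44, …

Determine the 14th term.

71

Odd-indexed and even-indexed terms follow separate rules.
Track A = -5, -10, -20, -40, -80, -160: multiplying by 2 each time.
Track B = 3, 7, 10, 17, 27, 44: a Fibonacci-like recurrence a_n = a_{n-1} + a_{n-2}.
Position 14 falls in track B as its term 7, giving 71.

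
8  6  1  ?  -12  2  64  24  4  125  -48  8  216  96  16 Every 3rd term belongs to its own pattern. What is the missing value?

Split by position mod 3: positions 1, 4, 7, … form one track, and each other residue class forms its own.
Stream A is 8, ?, 64, 125, 216, which is consecutive cubes n³ from n = 2.
Stream B is 6, -12, 24, -48, 96, which is geometric with ratio -2.
Stream C is 1, 2, 4, 8, 16, which is successive powers of 2.
Filling stream A at index 2 by its rule yields 27.

27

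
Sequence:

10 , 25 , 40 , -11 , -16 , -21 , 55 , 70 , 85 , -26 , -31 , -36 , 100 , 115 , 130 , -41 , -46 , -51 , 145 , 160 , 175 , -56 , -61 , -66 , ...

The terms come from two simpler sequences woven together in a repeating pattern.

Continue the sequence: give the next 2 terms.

The slot pattern repeats as AAABBB (period 6), so there are 2 interleaved tracks.
Track A is 10, 25, 40, 55, 70, 85, 100, 115, 130, 145, 160, 175, which is arithmetic with common difference +15.
Track B is -11, -16, -21, -26, -31, -36, -41, -46, -51, -56, -61, -66, which is linear: a_n = -6 − 5·n.
The 25th slot belongs to track A; its 13th term is 190.
Position 26 falls in track A as its term 14, giving 205.

190, 205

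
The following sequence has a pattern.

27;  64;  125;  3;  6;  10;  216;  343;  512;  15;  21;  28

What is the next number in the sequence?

The slot pattern repeats as AAABBB (period 6), so there are 2 interleaved tracks.
Subsequence A: 27, 64, 125, 216, 343, 512 (consecutive cubes n³ from n = 3).
Subsequence B: 3, 6, 10, 15, 21, 28 (triangular numbers n(n+1)/2 for n = 2, 3, …).
Position 13 falls in subsequence A as its term 7, giving 729.

729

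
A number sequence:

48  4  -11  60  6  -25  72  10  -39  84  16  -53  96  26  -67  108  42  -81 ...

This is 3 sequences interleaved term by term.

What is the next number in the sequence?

Taking every 3rd term gives 3 separate tracks.
Track A is 48, 60, 72, 84, 96, 108, which is adding 12 each time.
Track B is 4, 6, 10, 16, 26, 42, which is a Fibonacci-like recurrence a_n = a_{n-1} + a_{n-2}.
Track C is -11, -25, -39, -53, -67, -81, which is subtracting 14 each time.
Position 19 falls in track A as its term 7, giving 120.

120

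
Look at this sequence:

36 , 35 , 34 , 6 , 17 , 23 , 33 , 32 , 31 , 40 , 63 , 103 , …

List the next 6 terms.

30, 29, 28, 166, 269, 435

Positions follow the repeating pattern AAABBB; grouping by letter gives 2 tracks.
Track A is 36, 35, 34, 33, 32, 31, which is linear: a_n = 37 − n.
Track B is 6, 17, 23, 40, 63, 103, which is each term equals the sum of the previous two.
Position 13 falls in track A as its term 7, giving 30.
Term 14 comes from track A (its 8th entry): 29.
Position 15 falls in track A as its term 9, giving 28.
Term 16 comes from track B (its 7th entry): 166.
Position 17 falls in track B as its term 8, giving 269.
Term 18 comes from track B (its 9th entry): 435.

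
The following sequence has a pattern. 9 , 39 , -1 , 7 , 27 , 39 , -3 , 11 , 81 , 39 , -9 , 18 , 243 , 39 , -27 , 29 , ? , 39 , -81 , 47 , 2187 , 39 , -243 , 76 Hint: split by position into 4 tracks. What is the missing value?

Split by position mod 4: positions 1, 5, 9, … form one track, and each other residue class forms its own.
Subsequence A is 9, 27, 81, 243, ?, 2187, which is powers of 3.
Subsequence B is 39, 39, 39, 39, 39, 39, which is the constant sequence 39.
Subsequence C is -1, -3, -9, -27, -81, -243, which is multiplying by 3 each time.
Subsequence D is 7, 11, 18, 29, 47, 76, which is a Fibonacci-like recurrence a_n = a_{n-1} + a_{n-2}.
The gap is subsequence A's term 5; the rule gives 729.

729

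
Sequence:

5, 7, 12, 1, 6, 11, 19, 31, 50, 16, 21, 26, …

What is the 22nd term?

46

Positions follow the repeating pattern AAABBB; grouping by letter gives 2 tracks.
Stream A: 5, 7, 12, 19, 31, 50. Each term equals the sum of the previous two.
Stream B: 1, 6, 11, 16, 21, 26. Arithmetic, step +5.
The 22nd slot belongs to stream B; its 10th term is 46.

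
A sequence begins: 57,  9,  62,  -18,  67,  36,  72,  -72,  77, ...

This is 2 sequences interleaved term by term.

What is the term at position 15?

Positions 1, 3, 5, … form one subsequence and positions 2, 4, 6, … form another.
Track A: 57, 62, 67, 72, 77. Linear: a_n = 52 + 5·n.
Track B: 9, -18, 36, -72. Geometric, ×-2 each step.
Term 15 comes from track A (its 8th entry): 92.

92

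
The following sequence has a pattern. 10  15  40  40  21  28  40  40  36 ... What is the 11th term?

The slot pattern repeats as AABB (period 4), so there are 2 interleaved tracks.
Track A = 10, 15, 21, 28, 36: triangular numbers n(n+1)/2 for n = 4, 5, ….
Track B = 40, 40, 40, 40: the constant sequence 40.
Position 11 falls in track B as its term 5, giving 40.

40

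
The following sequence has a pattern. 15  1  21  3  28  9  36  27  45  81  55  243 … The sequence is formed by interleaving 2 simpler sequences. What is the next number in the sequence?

The terms cycle through 2 interleaved subsequences.
Track A: 15, 21, 28, 36, 45, 55 (triangular numbers starting at T_5).
Track B: 1, 3, 9, 27, 81, 243 (powers of 3).
Term 13 comes from track A (its 7th entry): 66.

66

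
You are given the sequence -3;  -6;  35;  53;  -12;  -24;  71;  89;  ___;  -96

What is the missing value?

-48

Positions follow the repeating pattern AABB; grouping by letter gives 2 tracks.
Subsequence A = -3, -6, -12, -24, ?, -96: geometric with ratio 2.
Subsequence B = 35, 53, 71, 89: adding 18 each time.
The gap is subsequence A's term 5; the rule gives -48.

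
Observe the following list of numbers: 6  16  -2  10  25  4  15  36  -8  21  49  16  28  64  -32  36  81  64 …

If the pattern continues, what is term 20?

Split by position mod 3 into 3 tracks.
Track A: 6, 10, 15, 21, 28, 36 (triangular numbers n(n+1)/2 for n = 3, 4, …).
Track B: 16, 25, 36, 49, 64, 81 (the squares 4², 5², 6², …).
Track C: -2, 4, -8, 16, -32, 64 (multiplying by -2 each time).
The 20th slot belongs to track B; its 7th term is 100.

100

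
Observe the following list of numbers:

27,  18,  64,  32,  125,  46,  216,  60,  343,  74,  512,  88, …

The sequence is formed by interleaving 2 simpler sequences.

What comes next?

729

Positions 1, 3, 5, … form one subsequence and positions 2, 4, 6, … form another.
Stream A = 27, 64, 125, 216, 343, 512: the cubes 3³, 4³, 5³, ….
Stream B = 18, 32, 46, 60, 74, 88: linear: a_n = 4 + 14·n.
Position 13 falls in stream A as its term 7, giving 729.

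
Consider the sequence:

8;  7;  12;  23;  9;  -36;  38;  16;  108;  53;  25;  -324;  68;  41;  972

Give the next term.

Read the sequence 3 terms at a time; column i is its own pattern.
Track A = 8, 23, 38, 53, 68: arithmetic, step +15.
Track B = 7, 9, 16, 25, 41: each term equals the sum of the previous two.
Track C = 12, -36, 108, -324, 972: geometric with ratio -3.
The 16th slot belongs to track A; its 6th term is 83.

83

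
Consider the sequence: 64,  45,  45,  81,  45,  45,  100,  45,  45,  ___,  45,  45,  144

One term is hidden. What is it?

Positions follow the repeating pattern ABB; grouping by letter gives 2 tracks.
Stream A = 64, 81, 100, ?, 144: consecutive squares n² from n = 8.
Stream B = 45, 45, 45, 45, 45, 45, 45, 45: always 45.
So the missing entry in stream A is 121.

121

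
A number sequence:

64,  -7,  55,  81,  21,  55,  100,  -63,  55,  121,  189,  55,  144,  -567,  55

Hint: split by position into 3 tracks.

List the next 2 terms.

Read the sequence 3 terms at a time; column i is its own pattern.
Track A is 64, 81, 100, 121, 144, which is consecutive squares n² from n = 8.
Track B is -7, 21, -63, 189, -567, which is a geometric progression (common ratio -3).
Track C is 55, 55, 55, 55, 55, which is constant 55.
Position 16 → track A, term 6 = 169.
Position 17 falls in track B as its term 6, giving 1701.

169, 1701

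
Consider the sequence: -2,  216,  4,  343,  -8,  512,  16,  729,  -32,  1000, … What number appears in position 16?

Positions 1, 3, 5, … form one subsequence and positions 2, 4, 6, … form another.
Subsequence A: -2, 4, -8, 16, -32 (a geometric progression (common ratio -2)).
Subsequence B: 216, 343, 512, 729, 1000 (the cubes 6³, 7³, 8³, …).
Position 16 → subsequence B, term 8 = 2197.

2197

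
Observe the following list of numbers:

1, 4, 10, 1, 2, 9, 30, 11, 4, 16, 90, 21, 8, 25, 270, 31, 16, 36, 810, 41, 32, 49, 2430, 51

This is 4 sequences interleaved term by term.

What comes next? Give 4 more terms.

Split by position mod 4: positions 1, 5, 9, … form one track, and each other residue class forms its own.
Track A: 1, 2, 4, 8, 16, 32 — powers of 2.
Track B: 4, 9, 16, 25, 36, 49 — the squares 2², 3², 4², ….
Track C: 10, 30, 90, 270, 810, 2430 — geometric, ×3 each step.
Track D: 1, 11, 21, 31, 41, 51 — adding 10 each time.
Term 25 comes from track A (its 7th entry): 64.
Term 26 comes from track B (its 7th entry): 64.
The 27th slot belongs to track C; its 7th term is 7290.
Position 28 → track D, term 7 = 61.

64, 64, 7290, 61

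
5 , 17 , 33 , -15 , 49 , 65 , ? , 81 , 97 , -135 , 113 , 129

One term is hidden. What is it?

Positions follow the repeating pattern ABB; grouping by letter gives 2 tracks.
Subsequence A = 5, -15, ?, -135: multiplying by -3 each time.
Subsequence B = 17, 33, 49, 65, 81, 97, 113, 129: arithmetic, step +16.
Filling subsequence A at index 3 by its rule yields 45.

45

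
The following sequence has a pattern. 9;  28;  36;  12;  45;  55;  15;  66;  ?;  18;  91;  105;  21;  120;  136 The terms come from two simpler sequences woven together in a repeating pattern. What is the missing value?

78

Reading positions in blocks of 3 reveals the pattern ABB — 2 tracks woven together.
Track A: 9, 12, 15, 18, 21. Arithmetic with common difference +3.
Track B: 28, 36, 45, 55, 66, ?, 91, 105, 120, 136. Triangular numbers n(n+1)/2 for n = 7, 8, ….
The gap is track B's term 6; the rule gives 78.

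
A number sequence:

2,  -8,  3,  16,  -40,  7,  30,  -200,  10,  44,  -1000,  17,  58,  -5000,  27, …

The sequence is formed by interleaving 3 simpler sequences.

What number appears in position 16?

Split by position mod 3 into 3 tracks.
Track A: 2, 16, 30, 44, 58 — linear: a_n = -12 + 14·n.
Track B: -8, -40, -200, -1000, -5000 — multiplying by 5 each time.
Track C: 3, 7, 10, 17, 27 — a Fibonacci-like recurrence a_n = a_{n-1} + a_{n-2}.
The 16th slot belongs to track A; its 6th term is 72.

72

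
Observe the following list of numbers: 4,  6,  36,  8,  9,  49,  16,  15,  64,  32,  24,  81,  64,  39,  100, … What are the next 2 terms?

128, 63

The terms cycle through 3 interleaved subsequences.
Track A is 4, 8, 16, 32, 64, which is geometric, ×2 each step.
Track B is 6, 9, 15, 24, 39, which is Fibonacci-style (each term is the sum of the two before it).
Track C is 36, 49, 64, 81, 100, which is the squares 6², 7², 8², ….
Position 16 → track A, term 6 = 128.
Position 17 → track B, term 6 = 63.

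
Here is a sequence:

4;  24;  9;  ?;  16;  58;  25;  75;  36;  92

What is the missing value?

41

Positions 1, 3, 5, … form one subsequence and positions 2, 4, 6, … form another.
Track A: 4, 9, 16, 25, 36 — perfect squares starting at 2².
Track B: 24, ?, 58, 75, 92 — adding 17 each time.
So the missing entry in track B is 41.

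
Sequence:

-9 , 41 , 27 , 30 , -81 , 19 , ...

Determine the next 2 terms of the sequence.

The terms cycle through 2 interleaved subsequences.
Stream A: -9, 27, -81 — geometric, ×-3 each step.
Stream B: 41, 30, 19 — subtracting 11 each time.
Term 7 comes from stream A (its 4th entry): 243.
The 8th slot belongs to stream B; its 4th term is 8.

243, 8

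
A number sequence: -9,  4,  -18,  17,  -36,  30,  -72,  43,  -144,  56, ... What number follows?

The terms cycle through 2 interleaved subsequences.
Track A: -9, -18, -36, -72, -144 — multiplying by 2 each time.
Track B: 4, 17, 30, 43, 56 — arithmetic with common difference +13.
Position 11 falls in track A as its term 6, giving -288.

-288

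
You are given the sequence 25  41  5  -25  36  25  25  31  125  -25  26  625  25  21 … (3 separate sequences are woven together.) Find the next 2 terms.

3125, -25

Split by position mod 3: positions 1, 4, 7, … form one track, and each other residue class forms its own.
Track A is 25, -25, 25, -25, 25, which is the oscillation 25·(−1)^(n+1).
Track B is 41, 36, 31, 26, 21, which is subtracting 5 each time.
Track C is 5, 25, 125, 625, which is a geometric progression (common ratio 5).
Position 15 → track C, term 5 = 3125.
Position 16 falls in track A as its term 6, giving -25.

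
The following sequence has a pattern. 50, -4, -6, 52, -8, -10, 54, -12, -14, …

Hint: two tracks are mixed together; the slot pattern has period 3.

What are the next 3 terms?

56, -16, -18

Positions follow the repeating pattern ABB; grouping by letter gives 2 tracks.
Track A: 50, 52, 54. Arithmetic with common difference +2.
Track B: -4, -6, -8, -10, -12, -14. Arithmetic, step −2.
Term 10 comes from track A (its 4th entry): 56.
The 11th slot belongs to track B; its 7th term is -16.
Position 12 falls in track B as its term 8, giving -18.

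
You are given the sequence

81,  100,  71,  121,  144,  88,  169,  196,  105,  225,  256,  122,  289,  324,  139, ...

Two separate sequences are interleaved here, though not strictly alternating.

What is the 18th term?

156

Positions follow the repeating pattern AAB; grouping by letter gives 2 tracks.
Subsequence A = 81, 100, 121, 144, 169, 196, 225, 256, 289, 324: the squares 9², 10², 11², ….
Subsequence B = 71, 88, 105, 122, 139: arithmetic with common difference +17.
The 18th slot belongs to subsequence B; its 6th term is 156.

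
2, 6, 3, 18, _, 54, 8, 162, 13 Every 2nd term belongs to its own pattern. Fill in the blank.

Odd-indexed and even-indexed terms follow separate rules.
Subsequence A: 2, 3, ?, 8, 13. Fibonacci-style (each term is the sum of the two before it).
Subsequence B: 6, 18, 54, 162. Geometric, ×3 each step.
Filling subsequence A at index 3 by its rule yields 5.

5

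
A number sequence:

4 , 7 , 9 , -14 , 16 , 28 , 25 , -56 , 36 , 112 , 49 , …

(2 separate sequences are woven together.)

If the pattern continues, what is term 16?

Positions 1, 3, 5, … form one subsequence and positions 2, 4, 6, … form another.
Track A is 4, 9, 16, 25, 36, 49, which is consecutive squares n² from n = 2.
Track B is 7, -14, 28, -56, 112, which is a geometric progression (common ratio -2).
Position 16 falls in track B as its term 8, giving -896.

-896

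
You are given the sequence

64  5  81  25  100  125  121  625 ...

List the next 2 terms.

144, 3125

Positions 1, 3, 5, … form one subsequence and positions 2, 4, 6, … form another.
Track A: 64, 81, 100, 121 (the squares 8², 9², 10², …).
Track B: 5, 25, 125, 625 (powers 5^1, 5^2, 5^3, …).
Term 9 comes from track A (its 5th entry): 144.
The 10th slot belongs to track B; its 5th term is 3125.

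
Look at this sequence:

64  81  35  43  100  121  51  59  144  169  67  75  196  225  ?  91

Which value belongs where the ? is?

83

The slot pattern repeats as AABB (period 4), so there are 2 interleaved tracks.
Track A is 64, 81, 100, 121, 144, 169, 196, 225, which is perfect squares starting at 8².
Track B is 35, 43, 51, 59, 67, 75, ?, 91, which is adding 8 each time.
The gap is track B's term 7; the rule gives 83.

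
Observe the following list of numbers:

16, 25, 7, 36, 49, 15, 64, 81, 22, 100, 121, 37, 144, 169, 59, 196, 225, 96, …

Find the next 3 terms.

256, 289, 155

The slot pattern repeats as AAB (period 3), so there are 2 interleaved tracks.
Track A: 16, 25, 36, 49, 64, 81, 100, 121, 144, 169, 196, 225 — consecutive squares n² from n = 4.
Track B: 7, 15, 22, 37, 59, 96 — each term equals the sum of the previous two.
Position 19 falls in track A as its term 13, giving 256.
Position 20 falls in track A as its term 14, giving 289.
Position 21 → track B, term 7 = 155.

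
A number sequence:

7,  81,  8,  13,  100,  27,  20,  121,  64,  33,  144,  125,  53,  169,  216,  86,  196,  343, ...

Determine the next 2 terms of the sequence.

139, 225

The terms cycle through 3 interleaved subsequences.
Track A: 7, 13, 20, 33, 53, 86. Fibonacci-style (each term is the sum of the two before it).
Track B: 81, 100, 121, 144, 169, 196. Consecutive squares n² from n = 9.
Track C: 8, 27, 64, 125, 216, 343. Perfect cubes starting at 2³.
Position 19 falls in track A as its term 7, giving 139.
Term 20 comes from track B (its 7th entry): 225.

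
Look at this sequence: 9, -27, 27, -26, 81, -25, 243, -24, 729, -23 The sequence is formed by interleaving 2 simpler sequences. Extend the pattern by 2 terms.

2187, -22

Taking every 2nd term gives 2 separate tracks.
Stream A is 9, 27, 81, 243, 729, which is a geometric progression (common ratio 3).
Stream B is -27, -26, -25, -24, -23, which is adding 1 each time.
Position 11 → stream A, term 6 = 2187.
Term 12 comes from stream B (its 6th entry): -22.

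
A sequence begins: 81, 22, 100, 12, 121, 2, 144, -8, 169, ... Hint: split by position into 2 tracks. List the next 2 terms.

The terms cycle through 2 interleaved subsequences.
Track A: 81, 100, 121, 144, 169 — consecutive squares n² from n = 9.
Track B: 22, 12, 2, -8 — subtracting 10 each time.
Term 10 comes from track B (its 5th entry): -18.
Term 11 comes from track A (its 6th entry): 196.

-18, 196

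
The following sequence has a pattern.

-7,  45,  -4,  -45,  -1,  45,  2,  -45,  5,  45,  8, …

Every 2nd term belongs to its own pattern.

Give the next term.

Odd-indexed and even-indexed terms follow separate rules.
Track A: -7, -4, -1, 2, 5, 8 (adding 3 each time).
Track B: 45, -45, 45, -45, 45 (oscillating between 45 and -45).
The 12th slot belongs to track B; its 6th term is -45.

-45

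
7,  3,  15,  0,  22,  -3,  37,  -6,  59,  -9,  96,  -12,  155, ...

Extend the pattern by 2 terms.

-15, 251

Taking every 2nd term gives 2 separate tracks.
Subsequence A: 7, 15, 22, 37, 59, 96, 155 — Fibonacci-style (each term is the sum of the two before it).
Subsequence B: 3, 0, -3, -6, -9, -12 — linear: a_n = 6 − 3·n.
Term 14 comes from subsequence B (its 7th entry): -15.
The 15th slot belongs to subsequence A; its 8th term is 251.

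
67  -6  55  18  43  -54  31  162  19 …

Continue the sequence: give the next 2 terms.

-486, 7

Positions 1, 3, 5, … form one subsequence and positions 2, 4, 6, … form another.
Subsequence A: 67, 55, 43, 31, 19. Arithmetic with common difference −12.
Subsequence B: -6, 18, -54, 162. Multiplying by -3 each time.
Position 10 falls in subsequence B as its term 5, giving -486.
Position 11 → subsequence A, term 6 = 7.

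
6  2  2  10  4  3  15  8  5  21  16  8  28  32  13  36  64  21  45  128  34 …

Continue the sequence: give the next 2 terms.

55, 256

Split by position mod 3: positions 1, 4, 7, … form one track, and each other residue class forms its own.
Stream A: 6, 10, 15, 21, 28, 36, 45 (the triangular numbers T_3, T_4, …).
Stream B: 2, 4, 8, 16, 32, 64, 128 (successive powers of 2).
Stream C: 2, 3, 5, 8, 13, 21, 34 (Fibonacci-style (each term is the sum of the two before it)).
Position 22 falls in stream A as its term 8, giving 55.
The 23rd slot belongs to stream B; its 8th term is 256.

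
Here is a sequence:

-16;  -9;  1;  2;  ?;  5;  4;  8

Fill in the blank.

-2

Reading positions in blocks of 4 reveals the pattern AABB — 2 tracks woven together.
Track A is -16, -9, ?, 5, which is arithmetic, step +7.
Track B is 1, 2, 4, 8, which is powers 2^0, 2^1, 2^2, ….
So the missing entry in track A is -2.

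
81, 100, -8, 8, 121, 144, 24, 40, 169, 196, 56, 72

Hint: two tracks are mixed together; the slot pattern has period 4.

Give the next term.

225

Positions follow the repeating pattern AABB; grouping by letter gives 2 tracks.
Subsequence A: 81, 100, 121, 144, 169, 196 (the squares 9², 10², 11², …).
Subsequence B: -8, 8, 24, 40, 56, 72 (adding 16 each time).
Term 13 comes from subsequence A (its 7th entry): 225.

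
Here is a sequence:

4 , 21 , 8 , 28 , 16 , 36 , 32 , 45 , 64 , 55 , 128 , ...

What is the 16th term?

91

Taking every 2nd term gives 2 separate tracks.
Track A: 4, 8, 16, 32, 64, 128. Successive powers of 2.
Track B: 21, 28, 36, 45, 55. Triangular numbers starting at T_6.
Term 16 comes from track B (its 8th entry): 91.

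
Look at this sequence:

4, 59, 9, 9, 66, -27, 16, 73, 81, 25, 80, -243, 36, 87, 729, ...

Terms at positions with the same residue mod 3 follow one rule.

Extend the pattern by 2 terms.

The terms cycle through 3 interleaved subsequences.
Subsequence A: 4, 9, 16, 25, 36 (the squares 2², 3², 4², …).
Subsequence B: 59, 66, 73, 80, 87 (arithmetic with common difference +7).
Subsequence C: 9, -27, 81, -243, 729 (a geometric progression (common ratio -3)).
Term 16 comes from subsequence A (its 6th entry): 49.
Position 17 falls in subsequence B as its term 6, giving 94.

49, 94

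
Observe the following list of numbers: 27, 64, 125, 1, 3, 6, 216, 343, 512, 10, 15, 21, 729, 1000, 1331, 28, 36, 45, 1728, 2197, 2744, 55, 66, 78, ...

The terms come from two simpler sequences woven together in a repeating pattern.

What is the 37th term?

The slot pattern repeats as AAABBB (period 6), so there are 2 interleaved tracks.
Track A: 27, 64, 125, 216, 343, 512, 729, 1000, 1331, 1728, 2197, 2744. The cubes 3³, 4³, 5³, ….
Track B: 1, 3, 6, 10, 15, 21, 28, 36, 45, 55, 66, 78. The triangular numbers T_1, T_2, ….
Position 37 falls in track A as its term 19, giving 9261.

9261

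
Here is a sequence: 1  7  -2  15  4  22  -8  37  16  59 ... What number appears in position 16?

251

Odd-indexed and even-indexed terms follow separate rules.
Subsequence A: 1, -2, 4, -8, 16 — geometric with ratio -2.
Subsequence B: 7, 15, 22, 37, 59 — Fibonacci-style (each term is the sum of the two before it).
The 16th slot belongs to subsequence B; its 8th term is 251.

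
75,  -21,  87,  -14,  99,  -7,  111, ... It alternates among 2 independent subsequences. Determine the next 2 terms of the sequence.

0, 123

Taking every 2nd term gives 2 separate tracks.
Track A: 75, 87, 99, 111 — linear: a_n = 63 + 12·n.
Track B: -21, -14, -7 — arithmetic with common difference +7.
Term 8 comes from track B (its 4th entry): 0.
Term 9 comes from track A (its 5th entry): 123.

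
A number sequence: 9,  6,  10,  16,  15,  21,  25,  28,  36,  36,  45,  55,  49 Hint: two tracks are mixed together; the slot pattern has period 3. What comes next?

The slot pattern repeats as ABB (period 3), so there are 2 interleaved tracks.
Track A: 9, 16, 25, 36, 49. The squares 3², 4², 5², ….
Track B: 6, 10, 15, 21, 28, 36, 45, 55. The triangular numbers T_3, T_4, ….
Position 14 falls in track B as its term 9, giving 66.

66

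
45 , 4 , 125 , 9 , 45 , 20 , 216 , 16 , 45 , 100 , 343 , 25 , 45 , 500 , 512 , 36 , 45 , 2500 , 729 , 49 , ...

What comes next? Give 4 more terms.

45, 12500, 1000, 64

The terms cycle through 4 interleaved subsequences.
Track A: 45, 45, 45, 45, 45. Always 45.
Track B: 4, 20, 100, 500, 2500. Geometric, ×5 each step.
Track C: 125, 216, 343, 512, 729. Perfect cubes starting at 5³.
Track D: 9, 16, 25, 36, 49. The squares 3², 4², 5², ….
The 21st slot belongs to track A; its 6th term is 45.
The 22nd slot belongs to track B; its 6th term is 12500.
Position 23 → track C, term 6 = 1000.
Position 24 falls in track D as its term 6, giving 64.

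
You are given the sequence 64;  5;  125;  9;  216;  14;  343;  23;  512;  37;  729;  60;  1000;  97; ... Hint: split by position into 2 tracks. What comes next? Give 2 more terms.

The terms cycle through 2 interleaved subsequences.
Track A = 64, 125, 216, 343, 512, 729, 1000: consecutive cubes n³ from n = 4.
Track B = 5, 9, 14, 23, 37, 60, 97: Fibonacci-style (each term is the sum of the two before it).
Position 15 falls in track A as its term 8, giving 1331.
Position 16 → track B, term 8 = 157.

1331, 157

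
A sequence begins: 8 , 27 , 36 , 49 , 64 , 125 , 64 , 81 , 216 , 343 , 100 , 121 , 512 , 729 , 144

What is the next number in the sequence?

Reading positions in blocks of 4 reveals the pattern AABB — 2 tracks woven together.
Subsequence A is 8, 27, 64, 125, 216, 343, 512, 729, which is consecutive cubes n³ from n = 2.
Subsequence B is 36, 49, 64, 81, 100, 121, 144, which is consecutive squares n² from n = 6.
The 16th slot belongs to subsequence B; its 8th term is 169.

169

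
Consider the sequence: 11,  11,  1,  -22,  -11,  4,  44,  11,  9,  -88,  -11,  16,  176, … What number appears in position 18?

The terms cycle through 3 interleaved subsequences.
Stream A = 11, -22, 44, -88, 176: geometric, ×-2 each step.
Stream B = 11, -11, 11, -11: alternating ±11.
Stream C = 1, 4, 9, 16: perfect squares starting at 1².
Position 18 falls in stream C as its term 6, giving 36.

36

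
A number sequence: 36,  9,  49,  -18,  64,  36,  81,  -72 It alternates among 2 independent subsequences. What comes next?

100

Split by position mod 2 into 2 tracks.
Stream A: 36, 49, 64, 81. The squares 6², 7², 8², ….
Stream B: 9, -18, 36, -72. Geometric, ×-2 each step.
Position 9 → stream A, term 5 = 100.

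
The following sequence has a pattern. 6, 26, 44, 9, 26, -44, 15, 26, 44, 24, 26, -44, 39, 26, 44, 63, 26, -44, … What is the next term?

102

Split by position mod 3 into 3 tracks.
Stream A: 6, 9, 15, 24, 39, 63 — a Fibonacci-like recurrence a_n = a_{n-1} + a_{n-2}.
Stream B: 26, 26, 26, 26, 26, 26 — constant 26.
Stream C: 44, -44, 44, -44, 44, -44 — the oscillation 44·(−1)^(n+1).
Position 19 falls in stream A as its term 7, giving 102.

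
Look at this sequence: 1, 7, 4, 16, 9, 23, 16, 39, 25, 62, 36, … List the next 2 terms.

Positions 1, 3, 5, … form one subsequence and positions 2, 4, 6, … form another.
Stream A is 1, 4, 9, 16, 25, 36, which is perfect squares starting at 1².
Stream B is 7, 16, 23, 39, 62, which is Fibonacci-style (each term is the sum of the two before it).
The 12th slot belongs to stream B; its 6th term is 101.
Term 13 comes from stream A (its 7th entry): 49.

101, 49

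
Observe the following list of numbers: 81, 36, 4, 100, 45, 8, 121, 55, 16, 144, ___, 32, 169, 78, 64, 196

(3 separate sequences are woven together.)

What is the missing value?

Taking every 3rd term gives 3 separate tracks.
Track A: 81, 100, 121, 144, 169, 196. Consecutive squares n² from n = 9.
Track B: 36, 45, 55, ?, 78. Triangular numbers n(n+1)/2 for n = 8, 9, ….
Track C: 4, 8, 16, 32, 64. Powers of 2.
The gap is track B's term 4; the rule gives 66.

66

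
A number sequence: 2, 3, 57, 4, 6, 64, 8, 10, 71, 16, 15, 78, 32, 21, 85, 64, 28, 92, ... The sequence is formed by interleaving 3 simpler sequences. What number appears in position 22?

Split by position mod 3: positions 1, 4, 7, … form one track, and each other residue class forms its own.
Track A: 2, 4, 8, 16, 32, 64. Successive powers of 2.
Track B: 3, 6, 10, 15, 21, 28. The triangular numbers T_2, T_3, ….
Track C: 57, 64, 71, 78, 85, 92. Arithmetic with common difference +7.
Position 22 falls in track A as its term 8, giving 256.

256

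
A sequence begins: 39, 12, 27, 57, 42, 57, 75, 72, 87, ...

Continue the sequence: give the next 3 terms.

Reading positions in blocks of 3 reveals the pattern ABB — 2 tracks woven together.
Subsequence A: 39, 57, 75 (arithmetic with common difference +18).
Subsequence B: 12, 27, 42, 57, 72, 87 (adding 15 each time).
Position 10 → subsequence A, term 4 = 93.
Position 11 → subsequence B, term 7 = 102.
The 12th slot belongs to subsequence B; its 8th term is 117.

93, 102, 117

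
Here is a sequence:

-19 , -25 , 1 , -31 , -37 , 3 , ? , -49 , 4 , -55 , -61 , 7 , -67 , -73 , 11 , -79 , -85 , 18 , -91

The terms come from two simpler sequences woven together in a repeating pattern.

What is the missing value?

-43

The slot pattern repeats as AAB (period 3), so there are 2 interleaved tracks.
Track A: -19, -25, -31, -37, ?, -49, -55, -61, -67, -73, -79, -85, -91 (linear: a_n = -13 − 6·n).
Track B: 1, 3, 4, 7, 11, 18 (each term equals the sum of the previous two).
The gap is track A's term 5; the rule gives -43.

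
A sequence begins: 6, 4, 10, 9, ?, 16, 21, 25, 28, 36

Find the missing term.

Taking every 2nd term gives 2 separate tracks.
Stream A: 6, 10, ?, 21, 28 — triangular numbers starting at T_3.
Stream B: 4, 9, 16, 25, 36 — perfect squares starting at 2².
The gap is stream A's term 3; the rule gives 15.

15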